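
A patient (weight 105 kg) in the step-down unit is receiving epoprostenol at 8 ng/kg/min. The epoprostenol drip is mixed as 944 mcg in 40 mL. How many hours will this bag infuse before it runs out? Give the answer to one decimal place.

Dose = 8 ng/kg/min × 105 kg = 840 ng/min
840 ng/min × 60 min/hr = 50400 ng/hr
Concentration = 944 mcg ÷ 40 mL = 23.6 mcg/mL = 23600 ng/mL
Rate = 50400 ng/hr ÷ 23600 ng/mL = 2.135593 mL/hr
Duration = 40 mL ÷ 2.135593 mL/hr = 18.73016 hr

18.7 hours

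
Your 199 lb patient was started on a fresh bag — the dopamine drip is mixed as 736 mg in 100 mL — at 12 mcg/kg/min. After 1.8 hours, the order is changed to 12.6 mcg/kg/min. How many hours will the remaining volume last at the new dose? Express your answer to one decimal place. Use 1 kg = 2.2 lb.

Initial rate:
Weight = 199 lb ÷ 2.2 lb/kg = 90.45455 kg
Dose = 12 mcg/kg/min × 90.45455 kg = 1085.455 mcg/min
1085.455 mcg/min × 60 min/hr = 65127.27 mcg/hr
Concentration = 736 mg ÷ 100 mL = 7.36 mg/mL = 7360 mcg/mL
Rate = 65127.27 mcg/hr ÷ 7360 mcg/mL = 8.848814 mL/hr
Volume infused so far = 8.848814 mL/hr × 1.8 hr = 15.92787 mL
Volume remaining = 100 − 15.92787 = 84.07213 mL
New rate:
Dose = 12.6 mcg/kg/min × 90.45455 kg = 1139.727 mcg/min
1139.727 mcg/min × 60 min/hr = 68383.64 mcg/hr
Rate = 68383.64 mcg/hr ÷ 7360 mcg/mL = 9.291255 mL/hr
Time remaining = 84.07213 mL ÷ 9.291255 mL/hr = 9.048523 hr

9.0 hours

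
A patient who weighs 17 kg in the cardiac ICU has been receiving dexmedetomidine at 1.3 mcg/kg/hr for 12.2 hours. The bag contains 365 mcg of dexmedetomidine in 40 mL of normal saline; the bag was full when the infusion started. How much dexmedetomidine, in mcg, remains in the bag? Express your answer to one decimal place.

Dose = 1.3 mcg/kg/hr × 17 kg = 22.1 mcg/hr
Concentration = 365 mcg ÷ 40 mL = 9.125 mcg/mL
Rate = 22.1 mcg/hr ÷ 9.125 mcg/mL = 2.421918 mL/hr
Volume infused = 2.421918 mL/hr × 12.2 hr = 29.5474 mL
Volume remaining = 40 − 29.5474 = 10.4526 mL
Drug remaining = 10.4526 mL × 9.125 mcg/mL = 95.38 mcg

95.4 mcg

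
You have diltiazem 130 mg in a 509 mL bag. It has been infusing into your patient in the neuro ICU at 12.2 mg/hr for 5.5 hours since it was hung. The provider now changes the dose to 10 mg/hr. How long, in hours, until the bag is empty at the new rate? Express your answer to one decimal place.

6.3 hours

Initial rate:
Concentration = 130 mg ÷ 509 mL = 0.2554028 mg/mL
Rate = 12.2 mg/hr ÷ 0.2554028 mg/mL = 47.76769 mL/hr
Volume infused so far = 47.76769 mL/hr × 5.5 hr = 262.7223 mL
Volume remaining = 509 − 262.7223 = 246.2777 mL
New rate:
Rate = 10 mg/hr ÷ 0.2554028 mg/mL = 39.15385 mL/hr
Time remaining = 246.2777 mL ÷ 39.15385 mL/hr = 6.29 hr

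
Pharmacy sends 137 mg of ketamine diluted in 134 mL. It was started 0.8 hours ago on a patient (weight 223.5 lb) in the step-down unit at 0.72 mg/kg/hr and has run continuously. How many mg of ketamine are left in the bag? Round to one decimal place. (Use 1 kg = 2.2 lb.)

78.5 mg

Weight = 223.5 lb ÷ 2.2 lb/kg = 101.5909 kg
Dose = 0.72 mg/kg/hr × 101.5909 kg = 73.14545 mg/hr
Concentration = 137 mg ÷ 134 mL = 1.022388 mg/mL
Rate = 73.14545 mg/hr ÷ 1.022388 mg/mL = 71.54373 mL/hr
Volume infused = 71.54373 mL/hr × 0.8 hr = 57.23498 mL
Volume remaining = 134 − 57.23498 = 76.76502 mL
Drug remaining = 76.76502 mL × 1.022388 mg/mL = 78.48364 mg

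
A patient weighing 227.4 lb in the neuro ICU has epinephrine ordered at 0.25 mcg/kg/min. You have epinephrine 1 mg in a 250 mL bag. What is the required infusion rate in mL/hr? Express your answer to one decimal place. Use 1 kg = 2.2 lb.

387.6 mL/hr

Weight = 227.4 lb ÷ 2.2 lb/kg = 103.3636 kg
Dose = 0.25 mcg/kg/min × 103.3636 kg = 25.84091 mcg/min
25.84091 mcg/min × 60 min/hr = 1550.455 mcg/hr
Concentration = 1 mg ÷ 250 mL = 0.004 mg/mL = 4 mcg/mL
Rate = 1550.455 mcg/hr ÷ 4 mcg/mL = 387.6136 mL/hr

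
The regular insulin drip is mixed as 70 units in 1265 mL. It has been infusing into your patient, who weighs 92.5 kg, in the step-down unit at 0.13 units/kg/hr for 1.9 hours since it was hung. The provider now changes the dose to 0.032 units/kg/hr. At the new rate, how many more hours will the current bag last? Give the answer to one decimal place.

Initial rate:
Dose = 0.13 units/kg/hr × 92.5 kg = 12.025 units/hr
Concentration = 70 units ÷ 1265 mL = 0.05533597 units/mL
Rate = 12.025 units/hr ÷ 0.05533597 units/mL = 217.3089 mL/hr
Volume infused so far = 217.3089 mL/hr × 1.9 hr = 412.887 mL
Volume remaining = 1265 − 412.887 = 852.113 mL
New rate:
Dose = 0.032 units/kg/hr × 92.5 kg = 2.96 units/hr
Rate = 2.96 units/hr ÷ 0.05533597 units/mL = 53.49143 mL/hr
Time remaining = 852.113 mL ÷ 53.49143 mL/hr = 15.9299 hr

15.9 hours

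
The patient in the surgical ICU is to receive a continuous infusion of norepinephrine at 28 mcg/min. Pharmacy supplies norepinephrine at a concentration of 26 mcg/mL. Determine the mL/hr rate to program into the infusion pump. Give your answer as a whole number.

65 mL/hr

28 mcg/min × 60 min/hr = 1680 mcg/hr
Rate = 1680 mcg/hr ÷ 26 mcg/mL = 64.61538 mL/hr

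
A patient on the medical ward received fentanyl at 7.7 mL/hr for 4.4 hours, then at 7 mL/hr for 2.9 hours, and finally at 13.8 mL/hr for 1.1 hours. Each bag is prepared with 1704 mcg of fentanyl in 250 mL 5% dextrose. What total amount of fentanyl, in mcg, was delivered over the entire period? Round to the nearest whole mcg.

Concentration = 1704 mcg ÷ 250 mL = 6.816 mcg/mL
Stage 1: 7.7 mL/hr × 4.4 hr = 33.88 mL → 33.88 mL × 6.816 mcg/mL = 230.9261 mcg
Stage 2: 7 mL/hr × 2.9 hr = 20.3 mL → 20.3 mL × 6.816 mcg/mL = 138.3648 mcg
Stage 3: 13.8 mL/hr × 1.1 hr = 15.18 mL → 15.18 mL × 6.816 mcg/mL = 103.4669 mcg
Total = 230.9261 + 138.3648 + 103.4669 = 472.7578 mcg

473 mcg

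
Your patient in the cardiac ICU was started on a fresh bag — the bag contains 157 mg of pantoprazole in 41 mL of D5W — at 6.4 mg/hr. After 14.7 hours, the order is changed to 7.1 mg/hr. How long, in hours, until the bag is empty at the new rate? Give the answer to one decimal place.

Initial rate:
Concentration = 157 mg ÷ 41 mL = 3.829268 mg/mL
Rate = 6.4 mg/hr ÷ 3.829268 mg/mL = 1.671338 mL/hr
Volume infused so far = 1.671338 mL/hr × 14.7 hr = 24.56866 mL
Volume remaining = 41 − 24.56866 = 16.43134 mL
New rate:
Rate = 7.1 mg/hr ÷ 3.829268 mg/mL = 1.85414 mL/hr
Time remaining = 16.43134 mL ÷ 1.85414 mL/hr = 8.861972 hr

8.9 hours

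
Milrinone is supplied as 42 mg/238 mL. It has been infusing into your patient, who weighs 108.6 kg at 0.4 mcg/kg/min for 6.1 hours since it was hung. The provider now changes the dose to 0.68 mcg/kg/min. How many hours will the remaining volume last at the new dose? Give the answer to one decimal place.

Initial rate:
Dose = 0.4 mcg/kg/min × 108.6 kg = 43.44 mcg/min
43.44 mcg/min × 60 min/hr = 2606.4 mcg/hr
Concentration = 42 mg ÷ 238 mL = 0.1764706 mg/mL = 176.4706 mcg/mL
Rate = 2606.4 mcg/hr ÷ 176.4706 mcg/mL = 14.7696 mL/hr
Volume infused so far = 14.7696 mL/hr × 6.1 hr = 90.09456 mL
Volume remaining = 238 − 90.09456 = 147.9054 mL
New rate:
Dose = 0.68 mcg/kg/min × 108.6 kg = 73.848 mcg/min
73.848 mcg/min × 60 min/hr = 4430.88 mcg/hr
Rate = 4430.88 mcg/hr ÷ 176.4706 mcg/mL = 25.10832 mL/hr
Time remaining = 147.9054 mL ÷ 25.10832 mL/hr = 5.890694 hr

5.9 hours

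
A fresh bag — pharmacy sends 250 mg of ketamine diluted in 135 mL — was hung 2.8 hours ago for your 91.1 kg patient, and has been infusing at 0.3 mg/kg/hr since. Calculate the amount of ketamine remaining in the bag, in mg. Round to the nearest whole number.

173 mg

Dose = 0.3 mg/kg/hr × 91.1 kg = 27.33 mg/hr
Concentration = 250 mg ÷ 135 mL = 1.851852 mg/mL
Rate = 27.33 mg/hr ÷ 1.851852 mg/mL = 14.7582 mL/hr
Volume infused = 14.7582 mL/hr × 2.8 hr = 41.32296 mL
Volume remaining = 135 − 41.32296 = 93.67704 mL
Drug remaining = 93.67704 mL × 1.851852 mg/mL = 173.476 mg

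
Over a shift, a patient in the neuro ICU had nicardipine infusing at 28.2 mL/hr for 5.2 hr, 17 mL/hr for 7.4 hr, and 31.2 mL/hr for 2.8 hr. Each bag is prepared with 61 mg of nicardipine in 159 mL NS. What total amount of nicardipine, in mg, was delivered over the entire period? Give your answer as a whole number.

138 mg

Concentration = 61 mg ÷ 159 mL = 0.3836478 mg/mL
Stage 1: 28.2 mL/hr × 5.2 hr = 146.64 mL → 146.64 mL × 0.3836478 mg/mL = 56.25811 mg
Stage 2: 17 mL/hr × 7.4 hr = 125.8 mL → 125.8 mL × 0.3836478 mg/mL = 48.26289 mg
Stage 3: 31.2 mL/hr × 2.8 hr = 87.36 mL → 87.36 mL × 0.3836478 mg/mL = 33.51547 mg
Total = 56.25811 + 48.26289 + 33.51547 = 138.0365 mg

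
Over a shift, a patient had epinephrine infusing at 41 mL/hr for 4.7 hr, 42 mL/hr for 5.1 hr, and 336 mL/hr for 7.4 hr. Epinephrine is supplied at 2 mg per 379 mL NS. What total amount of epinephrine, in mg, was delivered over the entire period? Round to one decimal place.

Concentration = 2 mg ÷ 379 mL = 0.005277045 mg/mL
Stage 1: 41 mL/hr × 4.7 hr = 192.7 mL → 192.7 mL × 0.005277045 mg/mL = 1.016887 mg
Stage 2: 42 mL/hr × 5.1 hr = 214.2 mL → 214.2 mL × 0.005277045 mg/mL = 1.130343 mg
Stage 3: 336 mL/hr × 7.4 hr = 2486.4 mL → 2486.4 mL × 0.005277045 mg/mL = 13.12084 mg
Total = 1.016887 + 1.130343 + 13.12084 = 15.26807 mg

15.3 mg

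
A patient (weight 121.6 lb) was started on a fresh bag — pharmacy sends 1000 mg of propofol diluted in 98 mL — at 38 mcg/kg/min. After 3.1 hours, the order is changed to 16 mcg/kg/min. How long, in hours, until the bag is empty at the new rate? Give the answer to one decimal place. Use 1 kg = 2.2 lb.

Initial rate:
Weight = 121.6 lb ÷ 2.2 lb/kg = 55.27273 kg
Dose = 38 mcg/kg/min × 55.27273 kg = 2100.364 mcg/min
2100.364 mcg/min × 60 min/hr = 126021.8 mcg/hr
Concentration = 1000 mg ÷ 98 mL = 10.20408 mg/mL = 10204.08 mcg/mL
Rate = 126021.8 mcg/hr ÷ 10204.08 mcg/mL = 12.35014 mL/hr
Volume infused so far = 12.35014 mL/hr × 3.1 hr = 38.28543 mL
Volume remaining = 98 − 38.28543 = 59.71457 mL
New rate:
Dose = 16 mcg/kg/min × 55.27273 kg = 884.3636 mcg/min
884.3636 mcg/min × 60 min/hr = 53061.82 mcg/hr
Rate = 53061.82 mcg/hr ÷ 10204.08 mcg/mL = 5.200058 mL/hr
Time remaining = 59.71457 mL ÷ 5.200058 mL/hr = 11.48344 hr

11.5 hours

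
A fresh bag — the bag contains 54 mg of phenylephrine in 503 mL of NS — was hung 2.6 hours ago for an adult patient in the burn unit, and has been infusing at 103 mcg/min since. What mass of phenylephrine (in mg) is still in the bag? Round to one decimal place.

103 mcg/min × 60 min/hr = 6180 mcg/hr
Concentration = 54 mg ÷ 503 mL = 0.1073559 mg/mL = 107.3559 mcg/mL
Rate = 6180 mcg/hr ÷ 107.3559 mcg/mL = 57.56556 mL/hr
Volume infused = 57.56556 mL/hr × 2.6 hr = 149.6704 mL
Volume remaining = 503 − 149.6704 = 353.3296 mL
Drug remaining = 353.3296 mL × 107.3559 mcg/mL = 37932 mcg = 37.932 mg

37.9 mg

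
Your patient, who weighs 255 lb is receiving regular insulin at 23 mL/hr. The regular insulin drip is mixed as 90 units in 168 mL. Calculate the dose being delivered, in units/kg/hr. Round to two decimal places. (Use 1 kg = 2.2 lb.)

Weight = 255 lb ÷ 2.2 lb/kg = 115.9091 kg
Concentration = 90 units ÷ 168 mL = 0.5357143 units/mL
Drug rate = 23 mL/hr × 0.5357143 units/mL = 12.32143 units/hr
12.32143 units/hr ÷ 115.9091 kg = 0.1063025 units/kg/hr

0.11 units/kg/hr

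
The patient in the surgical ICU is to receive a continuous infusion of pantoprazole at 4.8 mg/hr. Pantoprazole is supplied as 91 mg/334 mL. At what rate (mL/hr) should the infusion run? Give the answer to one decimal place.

Concentration = 91 mg ÷ 334 mL = 0.2724551 mg/mL
Rate = 4.8 mg/hr ÷ 0.2724551 mg/mL = 17.61758 mL/hr

17.6 mL/hr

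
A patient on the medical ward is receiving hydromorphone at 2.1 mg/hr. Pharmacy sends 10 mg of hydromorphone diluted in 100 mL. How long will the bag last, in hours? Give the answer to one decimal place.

Concentration = 10 mg ÷ 100 mL = 0.1 mg/mL
Rate = 2.1 mg/hr ÷ 0.1 mg/mL = 21 mL/hr
Duration = 100 mL ÷ 21 mL/hr = 4.761905 hr

4.8 hours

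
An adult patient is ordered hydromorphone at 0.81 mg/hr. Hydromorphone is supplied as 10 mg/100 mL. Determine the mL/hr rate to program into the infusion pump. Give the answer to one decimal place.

8.1 mL/hr

Concentration = 10 mg ÷ 100 mL = 0.1 mg/mL
Rate = 0.81 mg/hr ÷ 0.1 mg/mL = 8.1 mL/hr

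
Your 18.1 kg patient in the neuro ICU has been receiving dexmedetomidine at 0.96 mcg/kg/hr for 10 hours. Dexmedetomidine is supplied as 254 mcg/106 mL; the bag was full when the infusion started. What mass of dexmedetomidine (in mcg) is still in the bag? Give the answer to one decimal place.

Dose = 0.96 mcg/kg/hr × 18.1 kg = 17.376 mcg/hr
Concentration = 254 mcg ÷ 106 mL = 2.396226 mcg/mL
Rate = 17.376 mcg/hr ÷ 2.396226 mcg/mL = 7.251402 mL/hr
Volume infused = 7.251402 mL/hr × 10 hr = 72.51402 mL
Volume remaining = 106 − 72.51402 = 33.48598 mL
Drug remaining = 33.48598 mL × 2.396226 mcg/mL = 80.24 mcg

80.2 mcg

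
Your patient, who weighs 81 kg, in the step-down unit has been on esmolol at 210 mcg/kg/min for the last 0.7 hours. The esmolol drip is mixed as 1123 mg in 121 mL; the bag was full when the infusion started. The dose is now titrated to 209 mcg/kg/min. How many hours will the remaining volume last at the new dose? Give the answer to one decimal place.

Initial rate:
Dose = 210 mcg/kg/min × 81 kg = 17010 mcg/min
17010 mcg/min × 60 min/hr = 1020600 mcg/hr
Concentration = 1123 mg ÷ 121 mL = 9.280992 mg/mL = 9280.992 mcg/mL
Rate = 1020600 mcg/hr ÷ 9280.992 mcg/mL = 109.9667 mL/hr
Volume infused so far = 109.9667 mL/hr × 0.7 hr = 76.97669 mL
Volume remaining = 121 − 76.97669 = 44.02331 mL
New rate:
Dose = 209 mcg/kg/min × 81 kg = 16929 mcg/min
16929 mcg/min × 60 min/hr = 1015740 mcg/hr
Rate = 1015740 mcg/hr ÷ 9280.992 mcg/mL = 109.443 mL/hr
Time remaining = 44.02331 mL ÷ 109.443 mL/hr = 0.4022486 hr

0.4 hours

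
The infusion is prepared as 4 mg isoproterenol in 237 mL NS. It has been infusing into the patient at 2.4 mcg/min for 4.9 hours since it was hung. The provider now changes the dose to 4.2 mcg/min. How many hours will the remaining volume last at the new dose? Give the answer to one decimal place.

Initial rate:
2.4 mcg/min × 60 min/hr = 144 mcg/hr
Concentration = 4 mg ÷ 237 mL = 0.01687764 mg/mL = 16.87764 mcg/mL
Rate = 144 mcg/hr ÷ 16.87764 mcg/mL = 8.532 mL/hr
Volume infused so far = 8.532 mL/hr × 4.9 hr = 41.8068 mL
Volume remaining = 237 − 41.8068 = 195.1932 mL
New rate:
4.2 mcg/min × 60 min/hr = 252 mcg/hr
Rate = 252 mcg/hr ÷ 16.87764 mcg/mL = 14.931 mL/hr
Time remaining = 195.1932 mL ÷ 14.931 mL/hr = 13.07302 hr

13.1 hours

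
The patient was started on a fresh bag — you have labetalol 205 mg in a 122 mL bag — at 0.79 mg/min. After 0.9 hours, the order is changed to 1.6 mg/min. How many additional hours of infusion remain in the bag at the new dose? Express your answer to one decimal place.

Initial rate:
0.79 mg/min × 60 min/hr = 47.4 mg/hr
Concentration = 205 mg ÷ 122 mL = 1.680328 mg/mL
Rate = 47.4 mg/hr ÷ 1.680328 mg/mL = 28.20878 mL/hr
Volume infused so far = 28.20878 mL/hr × 0.9 hr = 25.3879 mL
Volume remaining = 122 − 25.3879 = 96.6121 mL
New rate:
1.6 mg/min × 60 min/hr = 96 mg/hr
Rate = 96 mg/hr ÷ 1.680328 mg/mL = 57.13171 mL/hr
Time remaining = 96.6121 mL ÷ 57.13171 mL/hr = 1.691042 hr

1.7 hours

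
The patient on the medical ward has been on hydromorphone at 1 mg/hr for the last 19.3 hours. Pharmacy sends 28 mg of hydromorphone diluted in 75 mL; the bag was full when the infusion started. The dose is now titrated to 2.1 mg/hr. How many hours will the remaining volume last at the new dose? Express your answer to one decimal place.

4.1 hours

Initial rate:
Concentration = 28 mg ÷ 75 mL = 0.3733333 mg/mL
Rate = 1 mg/hr ÷ 0.3733333 mg/mL = 2.678571 mL/hr
Volume infused so far = 2.678571 mL/hr × 19.3 hr = 51.69643 mL
Volume remaining = 75 − 51.69643 = 23.30357 mL
New rate:
Rate = 2.1 mg/hr ÷ 0.3733333 mg/mL = 5.625 mL/hr
Time remaining = 23.30357 mL ÷ 5.625 mL/hr = 4.142857 hr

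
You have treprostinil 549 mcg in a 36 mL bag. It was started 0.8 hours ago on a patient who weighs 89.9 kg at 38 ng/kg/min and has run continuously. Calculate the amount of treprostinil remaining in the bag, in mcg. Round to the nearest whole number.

Dose = 38 ng/kg/min × 89.9 kg = 3416.2 ng/min
3416.2 ng/min × 60 min/hr = 204972 ng/hr
Concentration = 549 mcg ÷ 36 mL = 15.25 mcg/mL = 15250 ng/mL
Rate = 204972 ng/hr ÷ 15250 ng/mL = 13.44079 mL/hr
Volume infused = 13.44079 mL/hr × 0.8 hr = 10.75263 mL
Volume remaining = 36 − 10.75263 = 25.24737 mL
Drug remaining = 25.24737 mL × 15250 ng/mL = 385022.4 ng = 385.0224 mcg

385 mcg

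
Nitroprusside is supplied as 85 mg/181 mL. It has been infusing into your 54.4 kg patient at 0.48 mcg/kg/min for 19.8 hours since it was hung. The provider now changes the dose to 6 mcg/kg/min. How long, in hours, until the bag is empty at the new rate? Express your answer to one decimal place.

Initial rate:
Dose = 0.48 mcg/kg/min × 54.4 kg = 26.112 mcg/min
26.112 mcg/min × 60 min/hr = 1566.72 mcg/hr
Concentration = 85 mg ÷ 181 mL = 0.4696133 mg/mL = 469.6133 mcg/mL
Rate = 1566.72 mcg/hr ÷ 469.6133 mcg/mL = 3.336192 mL/hr
Volume infused so far = 3.336192 mL/hr × 19.8 hr = 66.0566 mL
Volume remaining = 181 − 66.0566 = 114.9434 mL
New rate:
Dose = 6 mcg/kg/min × 54.4 kg = 326.4 mcg/min
326.4 mcg/min × 60 min/hr = 19584 mcg/hr
Rate = 19584 mcg/hr ÷ 469.6133 mcg/mL = 41.7024 mL/hr
Time remaining = 114.9434 mL ÷ 41.7024 mL/hr = 2.756278 hr

2.8 hours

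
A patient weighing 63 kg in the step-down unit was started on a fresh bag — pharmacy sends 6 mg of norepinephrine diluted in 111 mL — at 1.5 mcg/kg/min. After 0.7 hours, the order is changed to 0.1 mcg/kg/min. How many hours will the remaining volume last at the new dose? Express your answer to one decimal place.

5.4 hours

Initial rate:
Dose = 1.5 mcg/kg/min × 63 kg = 94.5 mcg/min
94.5 mcg/min × 60 min/hr = 5670 mcg/hr
Concentration = 6 mg ÷ 111 mL = 0.05405405 mg/mL = 54.05405 mcg/mL
Rate = 5670 mcg/hr ÷ 54.05405 mcg/mL = 104.895 mL/hr
Volume infused so far = 104.895 mL/hr × 0.7 hr = 73.4265 mL
Volume remaining = 111 − 73.4265 = 37.5735 mL
New rate:
Dose = 0.1 mcg/kg/min × 63 kg = 6.3 mcg/min
6.3 mcg/min × 60 min/hr = 378 mcg/hr
Rate = 378 mcg/hr ÷ 54.05405 mcg/mL = 6.993 mL/hr
Time remaining = 37.5735 mL ÷ 6.993 mL/hr = 5.373016 hr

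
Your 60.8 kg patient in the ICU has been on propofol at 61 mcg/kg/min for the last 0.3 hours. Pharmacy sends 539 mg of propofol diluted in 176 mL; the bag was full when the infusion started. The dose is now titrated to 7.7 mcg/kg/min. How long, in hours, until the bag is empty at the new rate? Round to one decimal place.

Initial rate:
Dose = 61 mcg/kg/min × 60.8 kg = 3708.8 mcg/min
3708.8 mcg/min × 60 min/hr = 222528 mcg/hr
Concentration = 539 mg ÷ 176 mL = 3.0625 mg/mL = 3062.5 mcg/mL
Rate = 222528 mcg/hr ÷ 3062.5 mcg/mL = 72.6622 mL/hr
Volume infused so far = 72.6622 mL/hr × 0.3 hr = 21.79866 mL
Volume remaining = 176 − 21.79866 = 154.2013 mL
New rate:
Dose = 7.7 mcg/kg/min × 60.8 kg = 468.16 mcg/min
468.16 mcg/min × 60 min/hr = 28089.6 mcg/hr
Rate = 28089.6 mcg/hr ÷ 3062.5 mcg/mL = 9.172114 mL/hr
Time remaining = 154.2013 mL ÷ 9.172114 mL/hr = 16.81197 hr

16.8 hours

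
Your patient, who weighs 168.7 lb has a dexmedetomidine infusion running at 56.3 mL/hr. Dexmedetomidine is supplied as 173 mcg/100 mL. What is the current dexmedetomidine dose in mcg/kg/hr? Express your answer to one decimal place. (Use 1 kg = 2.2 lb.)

1.3 mcg/kg/hr

Weight = 168.7 lb ÷ 2.2 lb/kg = 76.68182 kg
Concentration = 173 mcg ÷ 100 mL = 1.73 mcg/mL
Drug rate = 56.3 mL/hr × 1.73 mcg/mL = 97.399 mcg/hr
97.399 mcg/hr ÷ 76.68182 kg = 1.270171 mcg/kg/hr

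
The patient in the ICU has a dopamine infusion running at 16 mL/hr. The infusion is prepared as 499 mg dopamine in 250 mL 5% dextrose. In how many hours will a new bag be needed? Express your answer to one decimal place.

15.6 hours

Duration = 250 mL ÷ 16 mL/hr = 15.625 hr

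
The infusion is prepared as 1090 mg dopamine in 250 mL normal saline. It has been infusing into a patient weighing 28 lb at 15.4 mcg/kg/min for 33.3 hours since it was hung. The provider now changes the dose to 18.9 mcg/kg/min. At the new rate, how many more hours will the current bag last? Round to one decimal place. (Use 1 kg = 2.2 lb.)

Initial rate:
Weight = 28 lb ÷ 2.2 lb/kg = 12.72727 kg
Dose = 15.4 mcg/kg/min × 12.72727 kg = 196 mcg/min
196 mcg/min × 60 min/hr = 11760 mcg/hr
Concentration = 1090 mg ÷ 250 mL = 4.36 mg/mL = 4360 mcg/mL
Rate = 11760 mcg/hr ÷ 4360 mcg/mL = 2.697248 mL/hr
Volume infused so far = 2.697248 mL/hr × 33.3 hr = 89.81835 mL
Volume remaining = 250 − 89.81835 = 160.1817 mL
New rate:
Dose = 18.9 mcg/kg/min × 12.72727 kg = 240.5455 mcg/min
240.5455 mcg/min × 60 min/hr = 14432.73 mcg/hr
Rate = 14432.73 mcg/hr ÷ 4360 mcg/mL = 3.310259 mL/hr
Time remaining = 160.1817 mL ÷ 3.310259 mL/hr = 48.38947 hr

48.4 hours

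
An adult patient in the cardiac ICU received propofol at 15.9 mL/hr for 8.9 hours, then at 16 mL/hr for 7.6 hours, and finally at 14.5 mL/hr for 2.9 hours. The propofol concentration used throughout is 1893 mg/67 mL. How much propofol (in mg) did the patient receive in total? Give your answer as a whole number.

Concentration = 1893 mg ÷ 67 mL = 28.25373 mg/mL
Stage 1: 15.9 mL/hr × 8.9 hr = 141.51 mL → 141.51 mL × 28.25373 mg/mL = 3998.186 mg
Stage 2: 16 mL/hr × 7.6 hr = 121.6 mL → 121.6 mL × 28.25373 mg/mL = 3435.654 mg
Stage 3: 14.5 mL/hr × 2.9 hr = 42.05 mL → 42.05 mL × 28.25373 mg/mL = 1188.069 mg
Total = 3998.186 + 3435.654 + 1188.069 = 8621.909 mg

8622 mg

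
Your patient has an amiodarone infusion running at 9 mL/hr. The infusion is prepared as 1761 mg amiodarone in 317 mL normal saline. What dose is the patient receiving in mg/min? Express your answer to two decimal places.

Concentration = 1761 mg ÷ 317 mL = 5.555205 mg/mL
Drug rate = 9 mL/hr × 5.555205 mg/mL = 49.99685 mg/hr
49.99685 mg/hr ÷ 60 min/hr = 0.8332808 mg/min

0.83 mg/min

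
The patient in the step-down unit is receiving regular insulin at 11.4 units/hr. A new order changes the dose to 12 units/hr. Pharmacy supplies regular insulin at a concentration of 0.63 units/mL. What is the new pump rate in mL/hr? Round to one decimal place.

Rate = 12 units/hr ÷ 0.63 units/mL = 19.04762 mL/hr

19.0 mL/hr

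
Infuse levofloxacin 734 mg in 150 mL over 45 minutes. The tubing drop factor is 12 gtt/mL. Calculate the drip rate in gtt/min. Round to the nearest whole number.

40 gtt/min

150 mL ÷ (45 min) = 3.333333 mL/min
3.333333 mL/min × 12 gtt/mL = 40 gtt/min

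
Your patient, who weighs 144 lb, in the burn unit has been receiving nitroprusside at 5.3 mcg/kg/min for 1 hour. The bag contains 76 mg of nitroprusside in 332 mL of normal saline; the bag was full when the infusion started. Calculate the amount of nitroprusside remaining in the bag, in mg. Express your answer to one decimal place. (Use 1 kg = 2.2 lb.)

55.2 mg

Weight = 144 lb ÷ 2.2 lb/kg = 65.45455 kg
Dose = 5.3 mcg/kg/min × 65.45455 kg = 346.9091 mcg/min
346.9091 mcg/min × 60 min/hr = 20814.55 mcg/hr
Concentration = 76 mg ÷ 332 mL = 0.2289157 mg/mL = 228.9157 mcg/mL
Rate = 20814.55 mcg/hr ÷ 228.9157 mcg/mL = 90.9267 mL/hr
Volume infused = 90.9267 mL/hr × 1 hr = 90.9267 mL
Volume remaining = 332 − 90.9267 = 241.0733 mL
Drug remaining = 241.0733 mL × 228.9157 mcg/mL = 55185.45 mcg = 55.18545 mg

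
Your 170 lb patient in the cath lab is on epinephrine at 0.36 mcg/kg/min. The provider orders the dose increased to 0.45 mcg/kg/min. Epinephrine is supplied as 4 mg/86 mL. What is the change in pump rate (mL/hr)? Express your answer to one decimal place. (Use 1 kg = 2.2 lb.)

9.0 mL/hr

At the current dose:
Weight = 170 lb ÷ 2.2 lb/kg = 77.27273 kg
Dose = 0.36 mcg/kg/min × 77.27273 kg = 27.81818 mcg/min
27.81818 mcg/min × 60 min/hr = 1669.091 mcg/hr
Concentration = 4 mg ÷ 86 mL = 0.04651163 mg/mL = 46.51163 mcg/mL
Rate = 1669.091 mcg/hr ÷ 46.51163 mcg/mL = 35.88545 mL/hr
At the new dose:
Dose = 0.45 mcg/kg/min × 77.27273 kg = 34.77273 mcg/min
34.77273 mcg/min × 60 min/hr = 2086.364 mcg/hr
Rate = 2086.364 mcg/hr ÷ 46.51163 mcg/mL = 44.85682 mL/hr
Change = 44.85682 − 35.88545 = 8.971364 mL/hr → 8.971364 mL/hr increase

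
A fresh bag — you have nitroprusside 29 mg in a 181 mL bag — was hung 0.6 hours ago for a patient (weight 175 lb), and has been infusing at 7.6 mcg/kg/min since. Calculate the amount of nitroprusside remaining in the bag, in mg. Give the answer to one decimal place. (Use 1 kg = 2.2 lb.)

Weight = 175 lb ÷ 2.2 lb/kg = 79.54545 kg
Dose = 7.6 mcg/kg/min × 79.54545 kg = 604.5455 mcg/min
604.5455 mcg/min × 60 min/hr = 36272.73 mcg/hr
Concentration = 29 mg ÷ 181 mL = 0.160221 mg/mL = 160.221 mcg/mL
Rate = 36272.73 mcg/hr ÷ 160.221 mcg/mL = 226.3918 mL/hr
Volume infused = 226.3918 mL/hr × 0.6 hr = 135.8351 mL
Volume remaining = 181 − 135.8351 = 45.16489 mL
Drug remaining = 45.16489 mL × 160.221 mcg/mL = 7236.364 mcg = 7.236364 mg

7.2 mg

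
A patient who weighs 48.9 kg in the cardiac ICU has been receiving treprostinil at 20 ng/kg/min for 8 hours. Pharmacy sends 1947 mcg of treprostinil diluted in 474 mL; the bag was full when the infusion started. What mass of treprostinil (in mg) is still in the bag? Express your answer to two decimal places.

Dose = 20 ng/kg/min × 48.9 kg = 978 ng/min
978 ng/min × 60 min/hr = 58680 ng/hr
Concentration = 1947 mcg ÷ 474 mL = 4.107595 mcg/mL = 4107.595 ng/mL
Rate = 58680 ng/hr ÷ 4107.595 ng/mL = 14.28573 mL/hr
Volume infused = 14.28573 mL/hr × 8 hr = 114.2859 mL
Volume remaining = 474 − 114.2859 = 359.7141 mL
Drug remaining = 359.7141 mL × 4107.595 ng/mL = 1477560 ng = 1.47756 mg

1.48 mg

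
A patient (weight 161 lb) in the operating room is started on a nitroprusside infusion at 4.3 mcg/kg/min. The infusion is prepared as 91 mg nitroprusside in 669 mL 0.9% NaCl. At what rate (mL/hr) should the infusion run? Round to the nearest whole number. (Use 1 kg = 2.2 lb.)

Weight = 161 lb ÷ 2.2 lb/kg = 73.18182 kg
Dose = 4.3 mcg/kg/min × 73.18182 kg = 314.6818 mcg/min
314.6818 mcg/min × 60 min/hr = 18880.91 mcg/hr
Concentration = 91 mg ÷ 669 mL = 0.1360239 mg/mL = 136.0239 mcg/mL
Rate = 18880.91 mcg/hr ÷ 136.0239 mcg/mL = 138.8058 mL/hr

139 mL/hr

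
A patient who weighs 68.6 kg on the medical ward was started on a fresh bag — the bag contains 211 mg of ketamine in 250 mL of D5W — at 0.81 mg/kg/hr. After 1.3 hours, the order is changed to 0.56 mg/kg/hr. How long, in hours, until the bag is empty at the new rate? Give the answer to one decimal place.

Initial rate:
Dose = 0.81 mg/kg/hr × 68.6 kg = 55.566 mg/hr
Concentration = 211 mg ÷ 250 mL = 0.844 mg/mL
Rate = 55.566 mg/hr ÷ 0.844 mg/mL = 65.83649 mL/hr
Volume infused so far = 65.83649 mL/hr × 1.3 hr = 85.58744 mL
Volume remaining = 250 − 85.58744 = 164.4126 mL
New rate:
Dose = 0.56 mg/kg/hr × 68.6 kg = 38.416 mg/hr
Rate = 38.416 mg/hr ÷ 0.844 mg/mL = 45.51659 mL/hr
Time remaining = 164.4126 mL ÷ 45.51659 mL/hr = 3.612146 hr

3.6 hours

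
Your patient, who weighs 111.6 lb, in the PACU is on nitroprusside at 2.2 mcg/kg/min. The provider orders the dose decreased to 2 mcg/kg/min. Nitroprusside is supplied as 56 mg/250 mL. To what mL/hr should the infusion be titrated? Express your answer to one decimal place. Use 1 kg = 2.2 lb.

27.2 mL/hr

Weight = 111.6 lb ÷ 2.2 lb/kg = 50.72727 kg
Dose = 2 mcg/kg/min × 50.72727 kg = 101.4545 mcg/min
101.4545 mcg/min × 60 min/hr = 6087.273 mcg/hr
Concentration = 56 mg ÷ 250 mL = 0.224 mg/mL = 224 mcg/mL
Rate = 6087.273 mcg/hr ÷ 224 mcg/mL = 27.17532 mL/hr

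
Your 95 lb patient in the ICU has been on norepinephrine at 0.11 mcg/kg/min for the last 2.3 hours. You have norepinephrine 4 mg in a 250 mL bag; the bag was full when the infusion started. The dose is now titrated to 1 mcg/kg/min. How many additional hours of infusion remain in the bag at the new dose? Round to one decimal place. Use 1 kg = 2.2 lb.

1.3 hours

Initial rate:
Weight = 95 lb ÷ 2.2 lb/kg = 43.18182 kg
Dose = 0.11 mcg/kg/min × 43.18182 kg = 4.75 mcg/min
4.75 mcg/min × 60 min/hr = 285 mcg/hr
Concentration = 4 mg ÷ 250 mL = 0.016 mg/mL = 16 mcg/mL
Rate = 285 mcg/hr ÷ 16 mcg/mL = 17.8125 mL/hr
Volume infused so far = 17.8125 mL/hr × 2.3 hr = 40.96875 mL
Volume remaining = 250 − 40.96875 = 209.0312 mL
New rate:
Dose = 1 mcg/kg/min × 43.18182 kg = 43.18182 mcg/min
43.18182 mcg/min × 60 min/hr = 2590.909 mcg/hr
Rate = 2590.909 mcg/hr ÷ 16 mcg/mL = 161.9318 mL/hr
Time remaining = 209.0312 mL ÷ 161.9318 mL/hr = 1.29086 hr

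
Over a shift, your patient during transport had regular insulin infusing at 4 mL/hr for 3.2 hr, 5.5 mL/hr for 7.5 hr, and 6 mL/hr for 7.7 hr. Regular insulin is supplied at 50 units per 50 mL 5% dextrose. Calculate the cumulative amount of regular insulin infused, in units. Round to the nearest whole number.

100 units

Concentration = 50 units ÷ 50 mL = 1 units/mL
Stage 1: 4 mL/hr × 3.2 hr = 12.8 mL → 12.8 mL × 1 units/mL = 12.8 units
Stage 2: 5.5 mL/hr × 7.5 hr = 41.25 mL → 41.25 mL × 1 units/mL = 41.25 units
Stage 3: 6 mL/hr × 7.7 hr = 46.2 mL → 46.2 mL × 1 units/mL = 46.2 units
Total = 12.8 + 41.25 + 46.2 = 100.25 units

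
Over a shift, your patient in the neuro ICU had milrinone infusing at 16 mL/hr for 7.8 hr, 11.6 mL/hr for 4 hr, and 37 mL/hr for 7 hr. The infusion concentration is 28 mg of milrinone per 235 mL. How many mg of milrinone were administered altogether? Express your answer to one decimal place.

51.3 mg

Concentration = 28 mg ÷ 235 mL = 0.1191489 mg/mL
Stage 1: 16 mL/hr × 7.8 hr = 124.8 mL → 124.8 mL × 0.1191489 mg/mL = 14.86979 mg
Stage 2: 11.6 mL/hr × 4 hr = 46.4 mL → 46.4 mL × 0.1191489 mg/mL = 5.528511 mg
Stage 3: 37 mL/hr × 7 hr = 259 mL → 259 mL × 0.1191489 mg/mL = 30.85957 mg
Total = 14.86979 + 5.528511 + 30.85957 = 51.25787 mg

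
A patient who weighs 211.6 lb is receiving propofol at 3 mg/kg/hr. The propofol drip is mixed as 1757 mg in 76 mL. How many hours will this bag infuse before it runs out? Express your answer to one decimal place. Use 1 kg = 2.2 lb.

6.1 hours

Weight = 211.6 lb ÷ 2.2 lb/kg = 96.18182 kg
Dose = 3 mg/kg/hr × 96.18182 kg = 288.5455 mg/hr
Concentration = 1757 mg ÷ 76 mL = 23.11842 mg/mL
Rate = 288.5455 mg/hr ÷ 23.11842 mg/mL = 12.48119 mL/hr
Duration = 76 mL ÷ 12.48119 mL/hr = 6.089162 hr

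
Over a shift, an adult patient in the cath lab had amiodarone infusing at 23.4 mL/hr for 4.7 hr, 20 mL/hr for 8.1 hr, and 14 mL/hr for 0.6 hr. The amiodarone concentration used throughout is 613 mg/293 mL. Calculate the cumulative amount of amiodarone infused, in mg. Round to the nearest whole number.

Concentration = 613 mg ÷ 293 mL = 2.09215 mg/mL
Stage 1: 23.4 mL/hr × 4.7 hr = 109.98 mL → 109.98 mL × 2.09215 mg/mL = 230.0947 mg
Stage 2: 20 mL/hr × 8.1 hr = 162 mL → 162 mL × 2.09215 mg/mL = 338.9283 mg
Stage 3: 14 mL/hr × 0.6 hr = 8.4 mL → 8.4 mL × 2.09215 mg/mL = 17.57406 mg
Total = 230.0947 + 338.9283 + 17.57406 = 586.5971 mg

587 mg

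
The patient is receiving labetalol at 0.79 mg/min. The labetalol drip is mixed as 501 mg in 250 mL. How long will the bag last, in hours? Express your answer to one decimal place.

10.6 hours

0.79 mg/min × 60 min/hr = 47.4 mg/hr
Concentration = 501 mg ÷ 250 mL = 2.004 mg/mL
Rate = 47.4 mg/hr ÷ 2.004 mg/mL = 23.65269 mL/hr
Duration = 250 mL ÷ 23.65269 mL/hr = 10.56962 hr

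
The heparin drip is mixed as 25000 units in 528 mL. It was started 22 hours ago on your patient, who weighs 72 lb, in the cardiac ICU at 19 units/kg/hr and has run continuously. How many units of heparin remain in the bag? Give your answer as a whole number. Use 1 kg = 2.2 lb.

11320 units

Weight = 72 lb ÷ 2.2 lb/kg = 32.72727 kg
Dose = 19 units/kg/hr × 32.72727 kg = 621.8182 units/hr
Concentration = 25000 units ÷ 528 mL = 47.34848 units/mL
Rate = 621.8182 units/hr ÷ 47.34848 units/mL = 13.1328 mL/hr
Volume infused = 13.1328 mL/hr × 22 hr = 288.9216 mL
Volume remaining = 528 − 288.9216 = 239.0784 mL
Drug remaining = 239.0784 mL × 47.34848 units/mL = 11320 units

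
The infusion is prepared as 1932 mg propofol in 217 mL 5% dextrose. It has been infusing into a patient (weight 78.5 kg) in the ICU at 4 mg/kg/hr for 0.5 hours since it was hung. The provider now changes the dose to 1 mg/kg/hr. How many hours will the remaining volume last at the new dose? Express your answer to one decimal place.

22.6 hours

Initial rate:
Dose = 4 mg/kg/hr × 78.5 kg = 314 mg/hr
Concentration = 1932 mg ÷ 217 mL = 8.903226 mg/mL
Rate = 314 mg/hr ÷ 8.903226 mg/mL = 35.26812 mL/hr
Volume infused so far = 35.26812 mL/hr × 0.5 hr = 17.63406 mL
Volume remaining = 217 − 17.63406 = 199.3659 mL
New rate:
Dose = 1 mg/kg/hr × 78.5 kg = 78.5 mg/hr
Rate = 78.5 mg/hr ÷ 8.903226 mg/mL = 8.817029 mL/hr
Time remaining = 199.3659 mL ÷ 8.817029 mL/hr = 22.61146 hr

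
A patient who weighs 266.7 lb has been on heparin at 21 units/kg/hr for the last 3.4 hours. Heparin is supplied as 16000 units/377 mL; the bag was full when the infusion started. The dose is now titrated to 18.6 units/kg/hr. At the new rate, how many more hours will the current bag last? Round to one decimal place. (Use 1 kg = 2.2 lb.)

3.3 hours

Initial rate:
Weight = 266.7 lb ÷ 2.2 lb/kg = 121.2273 kg
Dose = 21 units/kg/hr × 121.2273 kg = 2545.773 units/hr
Concentration = 16000 units ÷ 377 mL = 42.44032 units/mL
Rate = 2545.773 units/hr ÷ 42.44032 units/mL = 59.98477 mL/hr
Volume infused so far = 59.98477 mL/hr × 3.4 hr = 203.9482 mL
Volume remaining = 377 − 203.9482 = 173.0518 mL
New rate:
Dose = 18.6 units/kg/hr × 121.2273 kg = 2254.827 units/hr
Rate = 2254.827 units/hr ÷ 42.44032 units/mL = 53.12937 mL/hr
Time remaining = 173.0518 mL ÷ 53.12937 mL/hr = 3.257178 hr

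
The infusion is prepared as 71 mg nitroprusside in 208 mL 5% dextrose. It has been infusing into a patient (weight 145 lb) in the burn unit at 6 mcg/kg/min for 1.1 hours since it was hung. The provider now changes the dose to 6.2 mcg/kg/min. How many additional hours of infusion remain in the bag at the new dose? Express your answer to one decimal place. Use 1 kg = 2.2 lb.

1.8 hours

Initial rate:
Weight = 145 lb ÷ 2.2 lb/kg = 65.90909 kg
Dose = 6 mcg/kg/min × 65.90909 kg = 395.4545 mcg/min
395.4545 mcg/min × 60 min/hr = 23727.27 mcg/hr
Concentration = 71 mg ÷ 208 mL = 0.3413462 mg/mL = 341.3462 mcg/mL
Rate = 23727.27 mcg/hr ÷ 341.3462 mcg/mL = 69.51088 mL/hr
Volume infused so far = 69.51088 mL/hr × 1.1 hr = 76.46197 mL
Volume remaining = 208 − 76.46197 = 131.538 mL
New rate:
Dose = 6.2 mcg/kg/min × 65.90909 kg = 408.6364 mcg/min
408.6364 mcg/min × 60 min/hr = 24518.18 mcg/hr
Rate = 24518.18 mcg/hr ÷ 341.3462 mcg/mL = 71.82791 mL/hr
Time remaining = 131.538 mL ÷ 71.82791 mL/hr = 1.831294 hr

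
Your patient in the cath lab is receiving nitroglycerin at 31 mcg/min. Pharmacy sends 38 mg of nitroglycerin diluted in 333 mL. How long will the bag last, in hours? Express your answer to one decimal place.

31 mcg/min × 60 min/hr = 1860 mcg/hr
Concentration = 38 mg ÷ 333 mL = 0.1141141 mg/mL = 114.1141 mcg/mL
Rate = 1860 mcg/hr ÷ 114.1141 mcg/mL = 16.29947 mL/hr
Duration = 333 mL ÷ 16.29947 mL/hr = 20.43011 hr

20.4 hours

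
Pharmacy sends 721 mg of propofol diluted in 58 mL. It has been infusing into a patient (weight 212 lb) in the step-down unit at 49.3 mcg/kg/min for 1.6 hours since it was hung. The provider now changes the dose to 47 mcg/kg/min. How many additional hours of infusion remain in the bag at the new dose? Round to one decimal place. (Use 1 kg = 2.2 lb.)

1.0 hours

Initial rate:
Weight = 212 lb ÷ 2.2 lb/kg = 96.36364 kg
Dose = 49.3 mcg/kg/min × 96.36364 kg = 4750.727 mcg/min
4750.727 mcg/min × 60 min/hr = 285043.6 mcg/hr
Concentration = 721 mg ÷ 58 mL = 12.43103 mg/mL = 12431.03 mcg/mL
Rate = 285043.6 mcg/hr ÷ 12431.03 mcg/mL = 22.93 mL/hr
Volume infused so far = 22.93 mL/hr × 1.6 hr = 36.688 mL
Volume remaining = 58 − 36.688 = 21.312 mL
New rate:
Dose = 47 mcg/kg/min × 96.36364 kg = 4529.091 mcg/min
4529.091 mcg/min × 60 min/hr = 271745.5 mcg/hr
Rate = 271745.5 mcg/hr ÷ 12431.03 mcg/mL = 21.86024 mL/hr
Time remaining = 21.312 mL ÷ 21.86024 mL/hr = 0.9749204 hr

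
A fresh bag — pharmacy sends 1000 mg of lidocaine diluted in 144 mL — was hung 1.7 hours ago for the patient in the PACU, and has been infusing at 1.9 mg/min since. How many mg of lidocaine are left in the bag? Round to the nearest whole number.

806 mg

1.9 mg/min × 60 min/hr = 114 mg/hr
Concentration = 1000 mg ÷ 144 mL = 6.944444 mg/mL
Rate = 114 mg/hr ÷ 6.944444 mg/mL = 16.416 mL/hr
Volume infused = 16.416 mL/hr × 1.7 hr = 27.9072 mL
Volume remaining = 144 − 27.9072 = 116.0928 mL
Drug remaining = 116.0928 mL × 6.944444 mg/mL = 806.2 mg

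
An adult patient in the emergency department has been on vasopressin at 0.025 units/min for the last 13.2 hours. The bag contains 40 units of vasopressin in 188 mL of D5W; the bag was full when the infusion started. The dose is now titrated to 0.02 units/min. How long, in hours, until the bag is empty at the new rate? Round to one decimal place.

16.8 hours

Initial rate:
0.025 units/min × 60 min/hr = 1.5 units/hr
Concentration = 40 units ÷ 188 mL = 0.212766 units/mL
Rate = 1.5 units/hr ÷ 0.212766 units/mL = 7.05 mL/hr
Volume infused so far = 7.05 mL/hr × 13.2 hr = 93.06 mL
Volume remaining = 188 − 93.06 = 94.94 mL
New rate:
0.02 units/min × 60 min/hr = 1.2 units/hr
Rate = 1.2 units/hr ÷ 0.212766 units/mL = 5.64 mL/hr
Time remaining = 94.94 mL ÷ 5.64 mL/hr = 16.83333 hr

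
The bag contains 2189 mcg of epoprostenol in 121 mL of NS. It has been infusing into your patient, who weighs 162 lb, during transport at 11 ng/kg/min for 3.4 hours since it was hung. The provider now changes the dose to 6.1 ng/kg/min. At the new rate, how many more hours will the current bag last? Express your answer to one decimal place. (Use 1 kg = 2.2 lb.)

75.1 hours

Initial rate:
Weight = 162 lb ÷ 2.2 lb/kg = 73.63636 kg
Dose = 11 ng/kg/min × 73.63636 kg = 810 ng/min
810 ng/min × 60 min/hr = 48600 ng/hr
Concentration = 2189 mcg ÷ 121 mL = 18.09091 mcg/mL = 18090.91 ng/mL
Rate = 48600 ng/hr ÷ 18090.91 ng/mL = 2.686432 mL/hr
Volume infused so far = 2.686432 mL/hr × 3.4 hr = 9.133869 mL
Volume remaining = 121 − 9.133869 = 111.8661 mL
New rate:
Dose = 6.1 ng/kg/min × 73.63636 kg = 449.1818 ng/min
449.1818 ng/min × 60 min/hr = 26950.91 ng/hr
Rate = 26950.91 ng/hr ÷ 18090.91 ng/mL = 1.489749 mL/hr
Time remaining = 111.8661 mL ÷ 1.489749 mL/hr = 75.0906 hr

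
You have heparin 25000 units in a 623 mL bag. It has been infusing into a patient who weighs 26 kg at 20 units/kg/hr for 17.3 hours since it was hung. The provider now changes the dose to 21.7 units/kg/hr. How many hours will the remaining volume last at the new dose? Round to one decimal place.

28.4 hours

Initial rate:
Dose = 20 units/kg/hr × 26 kg = 520 units/hr
Concentration = 25000 units ÷ 623 mL = 40.12841 units/mL
Rate = 520 units/hr ÷ 40.12841 units/mL = 12.9584 mL/hr
Volume infused so far = 12.9584 mL/hr × 17.3 hr = 224.1803 mL
Volume remaining = 623 − 224.1803 = 398.8197 mL
New rate:
Dose = 21.7 units/kg/hr × 26 kg = 564.2 units/hr
Rate = 564.2 units/hr ÷ 40.12841 units/mL = 14.05986 mL/hr
Time remaining = 398.8197 mL ÷ 14.05986 mL/hr = 28.36583 hr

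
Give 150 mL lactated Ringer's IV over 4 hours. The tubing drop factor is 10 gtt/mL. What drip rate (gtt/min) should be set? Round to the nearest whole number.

150 mL ÷ (4 hr × 60 = 240 min) = 0.625 mL/min
0.625 mL/min × 10 gtt/mL = 6.25 gtt/min

6 gtt/min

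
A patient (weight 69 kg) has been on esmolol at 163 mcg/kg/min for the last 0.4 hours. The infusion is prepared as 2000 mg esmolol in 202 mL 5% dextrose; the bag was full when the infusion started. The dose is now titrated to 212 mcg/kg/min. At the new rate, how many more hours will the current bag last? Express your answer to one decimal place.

Initial rate:
Dose = 163 mcg/kg/min × 69 kg = 11247 mcg/min
11247 mcg/min × 60 min/hr = 674820 mcg/hr
Concentration = 2000 mg ÷ 202 mL = 9.90099 mg/mL = 9900.99 mcg/mL
Rate = 674820 mcg/hr ÷ 9900.99 mcg/mL = 68.15682 mL/hr
Volume infused so far = 68.15682 mL/hr × 0.4 hr = 27.26273 mL
Volume remaining = 202 − 27.26273 = 174.7373 mL
New rate:
Dose = 212 mcg/kg/min × 69 kg = 14628 mcg/min
14628 mcg/min × 60 min/hr = 877680 mcg/hr
Rate = 877680 mcg/hr ÷ 9900.99 mcg/mL = 88.64568 mL/hr
Time remaining = 174.7373 mL ÷ 88.64568 mL/hr = 1.971188 hr

2.0 hours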